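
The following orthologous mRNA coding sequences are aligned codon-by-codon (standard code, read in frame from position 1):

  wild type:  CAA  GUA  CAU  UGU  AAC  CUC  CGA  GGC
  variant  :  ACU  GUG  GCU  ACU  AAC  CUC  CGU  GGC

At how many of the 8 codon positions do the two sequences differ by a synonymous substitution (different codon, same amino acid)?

Codon 1: CAA Gln / ACU Thr — nonsynonymous.
Codon 2: GUA Val / GUG Val — synonymous.
Codon 3: CAU His / GCU Ala — nonsynonymous.
Codon 4: UGU Cys / ACU Thr — nonsynonymous.
Codon 5: AAC Asn / AAC Asn — identical.
Codon 6: CUC Leu / CUC Leu — identical.
Codon 7: CGA Arg / CGU Arg — synonymous.
Codon 8: GGC Gly / GGC Gly — identical.
Synonymous differences: 2.

2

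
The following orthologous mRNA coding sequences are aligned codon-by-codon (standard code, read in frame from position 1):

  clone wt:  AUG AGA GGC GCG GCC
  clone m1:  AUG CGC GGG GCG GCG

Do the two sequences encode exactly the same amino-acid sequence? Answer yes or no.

Codon 1: AUG Met / AUG Met — identical.
Codon 2: AGA Arg / CGC Arg — synonymous.
Codon 3: GGC Gly / GGG Gly — synonymous.
Codon 4: GCG Ala / GCG Ala — identical.
Codon 5: GCC Ala / GCG Ala — synonymous.
Nonsynonymous differences: 0 → same protein.

yes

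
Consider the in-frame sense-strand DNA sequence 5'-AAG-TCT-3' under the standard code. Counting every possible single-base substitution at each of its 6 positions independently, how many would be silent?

Codon 1 (AAG, Lys): 1 synonymous substitution.
Codon 2 (TCT, Ser): 3 synonymous substitutions.
Total: 1 + 3 = 4.

4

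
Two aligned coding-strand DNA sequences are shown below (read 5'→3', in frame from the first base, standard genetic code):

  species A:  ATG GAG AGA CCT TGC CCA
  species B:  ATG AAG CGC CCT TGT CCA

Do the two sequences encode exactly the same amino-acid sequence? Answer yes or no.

Codon 1: ATG Met / ATG Met — identical.
Codon 2: GAG Glu / AAG Lys — nonsynonymous.
Codon 3: AGA Arg / CGC Arg — synonymous.
Codon 4: CCT Pro / CCT Pro — identical.
Codon 5: TGC Cys / TGT Cys — synonymous.
Codon 6: CCA Pro / CCA Pro — identical.
Nonsynonymous differences: 1 → different protein.

no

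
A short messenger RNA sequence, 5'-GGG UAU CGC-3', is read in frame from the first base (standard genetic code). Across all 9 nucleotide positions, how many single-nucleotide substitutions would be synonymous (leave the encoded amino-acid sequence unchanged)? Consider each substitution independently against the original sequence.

Codon 1 (GGG, Gly): 3 synonymous substitutions.
Codon 2 (UAU, Tyr): 1 synonymous substitution.
Codon 3 (CGC, Arg): 3 synonymous substitutions.
Total: 3 + 1 + 3 = 7.

7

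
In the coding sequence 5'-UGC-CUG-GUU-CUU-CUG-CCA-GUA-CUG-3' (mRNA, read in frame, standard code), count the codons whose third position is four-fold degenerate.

7

Codon 1 UGC (Cys): third position 2-fold.
Codon 2 CUG (Leu): third position 4-fold.
Codon 3 GUU (Val): third position 4-fold.
Codon 4 CUU (Leu): third position 4-fold.
Codon 5 CUG (Leu): third position 4-fold.
Codon 6 CCA (Pro): third position 4-fold.
Codon 7 GUA (Val): third position 4-fold.
Codon 8 CUG (Leu): third position 4-fold.
Four-fold degenerate third positions: 7.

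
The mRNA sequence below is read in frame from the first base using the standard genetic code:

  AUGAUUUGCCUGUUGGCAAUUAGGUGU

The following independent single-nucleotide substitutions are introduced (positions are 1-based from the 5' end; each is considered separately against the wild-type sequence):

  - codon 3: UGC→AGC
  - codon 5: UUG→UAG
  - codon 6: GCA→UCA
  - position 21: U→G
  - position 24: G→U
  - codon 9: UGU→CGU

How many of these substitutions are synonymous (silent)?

Codon 3: UGC (Cys) → AGC (Ser) — missense.
Codon 5: UUG (Leu) → UAG (Stop) — nonsense.
Codon 6: GCA (Ala) → UCA (Ser) — missense.
Codon 7: AUU (Ile) → AUG (Met) — missense.
Codon 8: AGG (Arg) → AGU (Ser) — missense.
Codon 9: UGU (Cys) → CGU (Arg) — missense.
Synonymous: 0 of 6.

0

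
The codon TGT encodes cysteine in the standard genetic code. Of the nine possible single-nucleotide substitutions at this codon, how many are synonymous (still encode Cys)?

Position 1: none → 0 synonymous.
Position 2: none → 0 synonymous.
Position 3: TGC → 1 synonymous.
Total: 0 + 0 + 1 = 1.

1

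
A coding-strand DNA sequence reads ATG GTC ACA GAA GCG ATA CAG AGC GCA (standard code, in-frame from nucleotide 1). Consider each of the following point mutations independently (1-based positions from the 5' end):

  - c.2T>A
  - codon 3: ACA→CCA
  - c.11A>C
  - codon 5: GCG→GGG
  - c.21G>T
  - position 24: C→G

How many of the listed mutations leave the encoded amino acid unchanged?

Codon 1: ATG (Met) → AAG (Lys) — missense.
Codon 3: ACA (Thr) → CCA (Pro) — missense.
Codon 4: GAA (Glu) → GCA (Ala) — missense.
Codon 5: GCG (Ala) → GGG (Gly) — missense.
Codon 7: CAG (Gln) → CAT (His) — missense.
Codon 8: AGC (Ser) → AGG (Arg) — missense.
Synonymous: 0 of 6.

0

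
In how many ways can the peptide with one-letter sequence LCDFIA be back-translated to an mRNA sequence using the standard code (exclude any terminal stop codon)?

576

Leu: 6 codons.
Cys: 2 codons.
Asp: 2 codons.
Phe: 2 codons.
Ile: 3 codons.
Ala: 4 codons.
6 × 2 × 2 × 2 × 3 × 4 = 576.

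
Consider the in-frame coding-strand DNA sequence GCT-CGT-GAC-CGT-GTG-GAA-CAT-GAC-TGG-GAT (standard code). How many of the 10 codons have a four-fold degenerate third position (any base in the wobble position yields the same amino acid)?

4

Codon 1 GCT (Ala): third position 4-fold.
Codon 2 CGT (Arg): third position 4-fold.
Codon 3 GAC (Asp): third position 2-fold.
Codon 4 CGT (Arg): third position 4-fold.
Codon 5 GTG (Val): third position 4-fold.
Codon 6 GAA (Glu): third position 2-fold.
Codon 7 CAT (His): third position 2-fold.
Codon 8 GAC (Asp): third position 2-fold.
Codon 9 TGG (Trp): third position 1-fold.
Codon 10 GAT (Asp): third position 2-fold.
Four-fold degenerate third positions: 4.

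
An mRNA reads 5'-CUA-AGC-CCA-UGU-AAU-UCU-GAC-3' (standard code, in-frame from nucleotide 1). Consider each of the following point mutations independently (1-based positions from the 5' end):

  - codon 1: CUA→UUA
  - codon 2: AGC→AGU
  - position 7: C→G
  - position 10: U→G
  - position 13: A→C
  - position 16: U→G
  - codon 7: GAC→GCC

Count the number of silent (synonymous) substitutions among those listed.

2

Codon 1: CUA (Leu) → UUA (Leu) — synonymous.
Codon 2: AGC (Ser) → AGU (Ser) — synonymous.
Codon 3: CCA (Pro) → GCA (Ala) — missense.
Codon 4: UGU (Cys) → GGU (Gly) — missense.
Codon 5: AAU (Asn) → CAU (His) — missense.
Codon 6: UCU (Ser) → GCU (Ala) — missense.
Codon 7: GAC (Asp) → GCC (Ala) — missense.
Synonymous: 2 of 7.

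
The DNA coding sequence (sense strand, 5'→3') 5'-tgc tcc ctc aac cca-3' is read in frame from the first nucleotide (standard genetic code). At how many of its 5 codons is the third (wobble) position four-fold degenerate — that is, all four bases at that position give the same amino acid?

Codon 1 TGC (Cys): third position 2-fold.
Codon 2 TCC (Ser): third position 4-fold.
Codon 3 CTC (Leu): third position 4-fold.
Codon 4 AAC (Asn): third position 2-fold.
Codon 5 CCA (Pro): third position 4-fold.
Four-fold degenerate third positions: 3.

3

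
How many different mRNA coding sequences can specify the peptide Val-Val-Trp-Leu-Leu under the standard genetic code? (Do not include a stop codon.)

Val: 4 codons.
Val: 4 codons.
Trp: 1 codon.
Leu: 6 codons.
Leu: 6 codons.
4 × 4 × 1 × 6 × 6 = 576.

576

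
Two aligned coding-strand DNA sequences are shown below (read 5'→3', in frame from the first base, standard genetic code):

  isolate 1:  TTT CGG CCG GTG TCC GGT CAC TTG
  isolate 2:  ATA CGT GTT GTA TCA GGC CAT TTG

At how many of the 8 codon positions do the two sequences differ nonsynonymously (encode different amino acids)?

2

Codon 1: TTT Phe / ATA Ile — nonsynonymous.
Codon 2: CGG Arg / CGT Arg — synonymous.
Codon 3: CCG Pro / GTT Val — nonsynonymous.
Codon 4: GTG Val / GTA Val — synonymous.
Codon 5: TCC Ser / TCA Ser — synonymous.
Codon 6: GGT Gly / GGC Gly — synonymous.
Codon 7: CAC His / CAT His — synonymous.
Codon 8: TTG Leu / TTG Leu — identical.
Nonsynonymous differences: 2.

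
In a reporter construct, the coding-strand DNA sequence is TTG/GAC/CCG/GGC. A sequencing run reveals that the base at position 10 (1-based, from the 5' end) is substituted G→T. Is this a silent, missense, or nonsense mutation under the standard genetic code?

Position 10 falls in codon 4: GGC → Gly.
After the substitution the codon is TGC → Cys.
Gly ≠ Cys, so this is a missense mutation.

missense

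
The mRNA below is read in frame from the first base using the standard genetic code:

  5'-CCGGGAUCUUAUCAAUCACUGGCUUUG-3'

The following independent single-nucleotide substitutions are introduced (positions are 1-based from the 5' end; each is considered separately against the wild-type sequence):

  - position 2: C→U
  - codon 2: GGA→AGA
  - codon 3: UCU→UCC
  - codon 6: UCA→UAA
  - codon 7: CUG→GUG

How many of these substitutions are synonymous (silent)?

Codon 1: CCG (Pro) → CUG (Leu) — missense.
Codon 2: GGA (Gly) → AGA (Arg) — missense.
Codon 3: UCU (Ser) → UCC (Ser) — synonymous.
Codon 6: UCA (Ser) → UAA (Stop) — nonsense.
Codon 7: CUG (Leu) → GUG (Val) — missense.
Synonymous: 1 of 5.

1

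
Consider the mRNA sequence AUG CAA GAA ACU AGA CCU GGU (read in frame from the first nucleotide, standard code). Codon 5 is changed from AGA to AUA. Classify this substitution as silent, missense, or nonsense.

Position 14 falls in codon 5: AGA → Arg.
After the substitution the codon is AUA → Ile.
Arg ≠ Ile, so this is a missense mutation.

missense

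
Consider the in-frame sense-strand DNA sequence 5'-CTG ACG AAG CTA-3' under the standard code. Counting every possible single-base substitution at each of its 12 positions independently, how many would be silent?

Codon 1 (CTG, Leu): 4 synonymous substitutions.
Codon 2 (ACG, Thr): 3 synonymous substitutions.
Codon 3 (AAG, Lys): 1 synonymous substitution.
Codon 4 (CTA, Leu): 4 synonymous substitutions.
Total: 4 + 3 + 1 + 4 = 12.

12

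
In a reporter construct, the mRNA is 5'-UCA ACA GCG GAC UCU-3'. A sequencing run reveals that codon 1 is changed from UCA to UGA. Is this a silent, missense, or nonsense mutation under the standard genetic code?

Position 2 falls in codon 1: UCA → Ser.
After the substitution the codon is UGA → Stop.
The new codon is a stop codon, so this is a nonsense mutation.

nonsense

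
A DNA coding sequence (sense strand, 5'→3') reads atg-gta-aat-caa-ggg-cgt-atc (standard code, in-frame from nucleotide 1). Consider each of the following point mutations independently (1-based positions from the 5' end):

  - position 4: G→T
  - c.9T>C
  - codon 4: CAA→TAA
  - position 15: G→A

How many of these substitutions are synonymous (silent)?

Codon 2: GTA (Val) → TTA (Leu) — missense.
Codon 3: AAT (Asn) → AAC (Asn) — synonymous.
Codon 4: CAA (Gln) → TAA (Stop) — nonsense.
Codon 5: GGG (Gly) → GGA (Gly) — synonymous.
Synonymous: 2 of 4.

2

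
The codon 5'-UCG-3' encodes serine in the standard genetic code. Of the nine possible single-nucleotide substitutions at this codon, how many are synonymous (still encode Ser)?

3

Position 1: none → 0 synonymous.
Position 2: none → 0 synonymous.
Position 3: UCU, UCC, UCA → 3 synonymous.
Total: 0 + 0 + 3 = 3.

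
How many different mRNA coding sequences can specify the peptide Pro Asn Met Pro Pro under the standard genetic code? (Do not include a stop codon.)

128

Pro: 4 codons.
Asn: 2 codons.
Met: 1 codon.
Pro: 4 codons.
Pro: 4 codons.
4 × 2 × 1 × 4 × 4 = 128.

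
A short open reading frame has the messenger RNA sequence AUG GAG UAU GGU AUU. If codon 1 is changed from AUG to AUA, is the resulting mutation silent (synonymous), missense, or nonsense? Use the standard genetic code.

Position 3 falls in codon 1: AUG → Met.
After the substitution the codon is AUA → Ile.
Met ≠ Ile, so this is a missense mutation.

missense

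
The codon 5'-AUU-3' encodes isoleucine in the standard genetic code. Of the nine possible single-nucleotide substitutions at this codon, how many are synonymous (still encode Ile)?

Position 1: none → 0 synonymous.
Position 2: none → 0 synonymous.
Position 3: AUC, AUA → 2 synonymous.
Total: 0 + 0 + 2 = 2.

2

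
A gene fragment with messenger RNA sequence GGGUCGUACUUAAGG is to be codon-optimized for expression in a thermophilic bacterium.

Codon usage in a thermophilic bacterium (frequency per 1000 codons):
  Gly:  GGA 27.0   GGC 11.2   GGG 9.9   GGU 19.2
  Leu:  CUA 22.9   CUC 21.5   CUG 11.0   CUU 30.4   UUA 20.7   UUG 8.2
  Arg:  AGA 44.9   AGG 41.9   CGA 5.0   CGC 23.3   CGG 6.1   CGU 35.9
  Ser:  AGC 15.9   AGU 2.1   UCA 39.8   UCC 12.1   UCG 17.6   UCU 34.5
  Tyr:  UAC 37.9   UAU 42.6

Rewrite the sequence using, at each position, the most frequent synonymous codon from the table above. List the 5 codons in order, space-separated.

GGA UCA UAU CUU AGA

Codon 1 (Gly): best is GGA at 27.0.
Codon 2 (Ser): best is UCA at 39.8.
Codon 3 (Tyr): best is UAU at 42.6.
Codon 4 (Leu): best is CUU at 30.4.
Codon 5 (Arg): best is AGA at 44.9.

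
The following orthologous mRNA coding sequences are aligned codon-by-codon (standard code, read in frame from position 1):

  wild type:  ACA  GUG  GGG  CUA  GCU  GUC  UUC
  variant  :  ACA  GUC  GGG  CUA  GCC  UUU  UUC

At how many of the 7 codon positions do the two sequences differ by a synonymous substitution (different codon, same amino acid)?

Codon 1: ACA Thr / ACA Thr — identical.
Codon 2: GUG Val / GUC Val — synonymous.
Codon 3: GGG Gly / GGG Gly — identical.
Codon 4: CUA Leu / CUA Leu — identical.
Codon 5: GCU Ala / GCC Ala — synonymous.
Codon 6: GUC Val / UUU Phe — nonsynonymous.
Codon 7: UUC Phe / UUC Phe — identical.
Synonymous differences: 2.

2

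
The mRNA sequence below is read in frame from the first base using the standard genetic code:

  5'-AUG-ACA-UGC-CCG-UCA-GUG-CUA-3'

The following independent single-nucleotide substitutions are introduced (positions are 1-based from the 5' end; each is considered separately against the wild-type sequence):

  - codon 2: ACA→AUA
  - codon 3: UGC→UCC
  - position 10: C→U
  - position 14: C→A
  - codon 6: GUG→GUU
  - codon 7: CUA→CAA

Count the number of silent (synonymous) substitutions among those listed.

1

Codon 2: ACA (Thr) → AUA (Ile) — missense.
Codon 3: UGC (Cys) → UCC (Ser) — missense.
Codon 4: CCG (Pro) → UCG (Ser) — missense.
Codon 5: UCA (Ser) → UAA (Stop) — nonsense.
Codon 6: GUG (Val) → GUU (Val) — synonymous.
Codon 7: CUA (Leu) → CAA (Gln) — missense.
Synonymous: 1 of 6.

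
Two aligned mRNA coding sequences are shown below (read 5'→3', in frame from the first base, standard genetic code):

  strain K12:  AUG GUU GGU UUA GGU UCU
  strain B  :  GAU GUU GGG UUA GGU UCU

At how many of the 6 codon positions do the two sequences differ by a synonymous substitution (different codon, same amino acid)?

1

Codon 1: AUG Met / GAU Asp — nonsynonymous.
Codon 2: GUU Val / GUU Val — identical.
Codon 3: GGU Gly / GGG Gly — synonymous.
Codon 4: UUA Leu / UUA Leu — identical.
Codon 5: GGU Gly / GGU Gly — identical.
Codon 6: UCU Ser / UCU Ser — identical.
Synonymous differences: 1.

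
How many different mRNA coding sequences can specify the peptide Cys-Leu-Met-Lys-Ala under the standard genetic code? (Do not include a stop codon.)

96

Cys: 2 codons.
Leu: 6 codons.
Met: 1 codon.
Lys: 2 codons.
Ala: 4 codons.
2 × 6 × 1 × 2 × 4 = 96.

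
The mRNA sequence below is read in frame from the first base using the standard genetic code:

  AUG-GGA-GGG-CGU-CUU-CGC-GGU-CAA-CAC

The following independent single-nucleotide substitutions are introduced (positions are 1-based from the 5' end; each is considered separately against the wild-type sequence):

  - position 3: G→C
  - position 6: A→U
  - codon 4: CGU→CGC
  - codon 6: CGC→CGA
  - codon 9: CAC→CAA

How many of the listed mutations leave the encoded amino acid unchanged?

3

Codon 1: AUG (Met) → AUC (Ile) — missense.
Codon 2: GGA (Gly) → GGU (Gly) — synonymous.
Codon 4: CGU (Arg) → CGC (Arg) — synonymous.
Codon 6: CGC (Arg) → CGA (Arg) — synonymous.
Codon 9: CAC (His) → CAA (Gln) — missense.
Synonymous: 3 of 5.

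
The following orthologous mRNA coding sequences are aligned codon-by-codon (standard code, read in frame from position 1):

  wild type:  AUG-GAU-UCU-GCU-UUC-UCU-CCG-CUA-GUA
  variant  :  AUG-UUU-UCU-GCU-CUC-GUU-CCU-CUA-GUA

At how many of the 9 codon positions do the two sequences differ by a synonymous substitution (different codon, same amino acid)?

Codon 1: AUG Met / AUG Met — identical.
Codon 2: GAU Asp / UUU Phe — nonsynonymous.
Codon 3: UCU Ser / UCU Ser — identical.
Codon 4: GCU Ala / GCU Ala — identical.
Codon 5: UUC Phe / CUC Leu — nonsynonymous.
Codon 6: UCU Ser / GUU Val — nonsynonymous.
Codon 7: CCG Pro / CCU Pro — synonymous.
Codon 8: CUA Leu / CUA Leu — identical.
Codon 9: GUA Val / GUA Val — identical.
Synonymous differences: 1.

1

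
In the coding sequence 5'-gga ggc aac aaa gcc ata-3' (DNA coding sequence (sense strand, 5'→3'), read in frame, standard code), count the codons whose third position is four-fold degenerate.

Codon 1 GGA (Gly): third position 4-fold.
Codon 2 GGC (Gly): third position 4-fold.
Codon 3 AAC (Asn): third position 2-fold.
Codon 4 AAA (Lys): third position 2-fold.
Codon 5 GCC (Ala): third position 4-fold.
Codon 6 ATA (Ile): third position 3-fold.
Four-fold degenerate third positions: 3.

3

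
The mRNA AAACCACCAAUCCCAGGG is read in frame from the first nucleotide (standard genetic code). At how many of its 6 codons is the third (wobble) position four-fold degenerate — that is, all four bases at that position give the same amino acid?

Codon 1 AAA (Lys): third position 2-fold.
Codon 2 CCA (Pro): third position 4-fold.
Codon 3 CCA (Pro): third position 4-fold.
Codon 4 AUC (Ile): third position 3-fold.
Codon 5 CCA (Pro): third position 4-fold.
Codon 6 GGG (Gly): third position 4-fold.
Four-fold degenerate third positions: 4.

4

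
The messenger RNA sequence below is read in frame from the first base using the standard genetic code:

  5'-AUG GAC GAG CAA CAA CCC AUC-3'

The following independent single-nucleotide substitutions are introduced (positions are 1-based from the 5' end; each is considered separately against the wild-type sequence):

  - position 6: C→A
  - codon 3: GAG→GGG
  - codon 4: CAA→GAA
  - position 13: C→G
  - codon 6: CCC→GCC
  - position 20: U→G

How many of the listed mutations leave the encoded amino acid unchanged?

Codon 2: GAC (Asp) → GAA (Glu) — missense.
Codon 3: GAG (Glu) → GGG (Gly) — missense.
Codon 4: CAA (Gln) → GAA (Glu) — missense.
Codon 5: CAA (Gln) → GAA (Glu) — missense.
Codon 6: CCC (Pro) → GCC (Ala) — missense.
Codon 7: AUC (Ile) → AGC (Ser) — missense.
Synonymous: 0 of 6.

0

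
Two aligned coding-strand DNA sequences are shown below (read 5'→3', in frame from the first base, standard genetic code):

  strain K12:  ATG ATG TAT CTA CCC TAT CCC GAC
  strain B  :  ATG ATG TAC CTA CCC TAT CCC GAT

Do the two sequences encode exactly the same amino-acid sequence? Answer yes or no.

Codon 1: ATG Met / ATG Met — identical.
Codon 2: ATG Met / ATG Met — identical.
Codon 3: TAT Tyr / TAC Tyr — synonymous.
Codon 4: CTA Leu / CTA Leu — identical.
Codon 5: CCC Pro / CCC Pro — identical.
Codon 6: TAT Tyr / TAT Tyr — identical.
Codon 7: CCC Pro / CCC Pro — identical.
Codon 8: GAC Asp / GAT Asp — synonymous.
Nonsynonymous differences: 0 → same protein.

yes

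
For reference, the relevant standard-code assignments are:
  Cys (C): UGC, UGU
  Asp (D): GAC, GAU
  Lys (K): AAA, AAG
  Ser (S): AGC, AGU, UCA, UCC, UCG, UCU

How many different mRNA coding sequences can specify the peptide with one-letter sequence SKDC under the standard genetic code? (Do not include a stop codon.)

48

Ser: 6 codons.
Lys: 2 codons.
Asp: 2 codons.
Cys: 2 codons.
6 × 2 × 2 × 2 = 48.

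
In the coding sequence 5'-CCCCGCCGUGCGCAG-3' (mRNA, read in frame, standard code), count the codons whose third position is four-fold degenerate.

Codon 1 CCC (Pro): third position 4-fold.
Codon 2 CGC (Arg): third position 4-fold.
Codon 3 CGU (Arg): third position 4-fold.
Codon 4 GCG (Ala): third position 4-fold.
Codon 5 CAG (Gln): third position 2-fold.
Four-fold degenerate third positions: 4.

4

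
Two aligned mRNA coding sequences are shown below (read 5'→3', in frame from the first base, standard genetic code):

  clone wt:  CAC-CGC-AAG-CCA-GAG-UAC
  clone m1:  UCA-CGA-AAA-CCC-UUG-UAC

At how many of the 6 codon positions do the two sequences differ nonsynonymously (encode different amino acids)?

2

Codon 1: CAC His / UCA Ser — nonsynonymous.
Codon 2: CGC Arg / CGA Arg — synonymous.
Codon 3: AAG Lys / AAA Lys — synonymous.
Codon 4: CCA Pro / CCC Pro — synonymous.
Codon 5: GAG Glu / UUG Leu — nonsynonymous.
Codon 6: UAC Tyr / UAC Tyr — identical.
Nonsynonymous differences: 2.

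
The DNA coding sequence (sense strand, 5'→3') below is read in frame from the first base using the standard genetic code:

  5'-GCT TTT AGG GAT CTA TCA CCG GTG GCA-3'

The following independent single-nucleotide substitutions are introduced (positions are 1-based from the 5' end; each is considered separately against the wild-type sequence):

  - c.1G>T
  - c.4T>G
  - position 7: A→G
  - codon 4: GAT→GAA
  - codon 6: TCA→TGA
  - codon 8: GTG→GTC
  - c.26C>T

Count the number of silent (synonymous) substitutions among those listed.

1

Codon 1: GCT (Ala) → TCT (Ser) — missense.
Codon 2: TTT (Phe) → GTT (Val) — missense.
Codon 3: AGG (Arg) → GGG (Gly) — missense.
Codon 4: GAT (Asp) → GAA (Glu) — missense.
Codon 6: TCA (Ser) → TGA (Stop) — nonsense.
Codon 8: GTG (Val) → GTC (Val) — synonymous.
Codon 9: GCA (Ala) → GTA (Val) — missense.
Synonymous: 1 of 7.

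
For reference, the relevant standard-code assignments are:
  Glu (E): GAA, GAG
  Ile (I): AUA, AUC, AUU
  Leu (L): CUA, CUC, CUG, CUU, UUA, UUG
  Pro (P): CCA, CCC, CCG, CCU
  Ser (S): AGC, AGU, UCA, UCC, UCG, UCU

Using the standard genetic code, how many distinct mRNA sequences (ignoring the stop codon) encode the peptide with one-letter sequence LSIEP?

Leu: 6 codons.
Ser: 6 codons.
Ile: 3 codons.
Glu: 2 codons.
Pro: 4 codons.
6 × 6 × 3 × 2 × 4 = 864.

864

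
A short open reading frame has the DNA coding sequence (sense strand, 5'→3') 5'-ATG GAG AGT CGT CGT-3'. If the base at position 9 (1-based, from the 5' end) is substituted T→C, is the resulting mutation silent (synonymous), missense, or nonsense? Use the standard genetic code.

Position 9 falls in codon 3: AGT → Ser.
After the substitution the codon is AGC → Ser.
Both encode Ser, so the change is synonymous.

silent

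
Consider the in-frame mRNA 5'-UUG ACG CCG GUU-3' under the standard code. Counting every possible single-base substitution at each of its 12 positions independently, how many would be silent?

Codon 1 (UUG, Leu): 2 synonymous substitutions.
Codon 2 (ACG, Thr): 3 synonymous substitutions.
Codon 3 (CCG, Pro): 3 synonymous substitutions.
Codon 4 (GUU, Val): 3 synonymous substitutions.
Total: 2 + 3 + 3 + 3 = 11.

11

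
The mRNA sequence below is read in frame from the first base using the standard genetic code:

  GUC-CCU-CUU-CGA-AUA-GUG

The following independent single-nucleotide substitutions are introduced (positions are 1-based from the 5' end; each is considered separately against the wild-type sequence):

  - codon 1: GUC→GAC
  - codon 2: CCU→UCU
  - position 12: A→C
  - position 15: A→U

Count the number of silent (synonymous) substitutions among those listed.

Codon 1: GUC (Val) → GAC (Asp) — missense.
Codon 2: CCU (Pro) → UCU (Ser) — missense.
Codon 4: CGA (Arg) → CGC (Arg) — synonymous.
Codon 5: AUA (Ile) → AUU (Ile) — synonymous.
Synonymous: 2 of 4.

2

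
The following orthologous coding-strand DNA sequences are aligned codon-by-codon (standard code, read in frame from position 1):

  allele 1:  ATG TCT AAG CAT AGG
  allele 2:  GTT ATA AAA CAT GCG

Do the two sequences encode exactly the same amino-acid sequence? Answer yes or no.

Codon 1: ATG Met / GTT Val — nonsynonymous.
Codon 2: TCT Ser / ATA Ile — nonsynonymous.
Codon 3: AAG Lys / AAA Lys — synonymous.
Codon 4: CAT His / CAT His — identical.
Codon 5: AGG Arg / GCG Ala — nonsynonymous.
Nonsynonymous differences: 3 → different protein.

no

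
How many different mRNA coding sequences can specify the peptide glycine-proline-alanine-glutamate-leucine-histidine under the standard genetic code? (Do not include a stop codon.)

1536

Gly: 4 codons.
Pro: 4 codons.
Ala: 4 codons.
Glu: 2 codons.
Leu: 6 codons.
His: 2 codons.
4 × 4 × 4 × 2 × 6 × 2 = 1536.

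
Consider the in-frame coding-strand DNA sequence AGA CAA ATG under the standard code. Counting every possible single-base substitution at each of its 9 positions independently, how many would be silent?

3

Codon 1 (AGA, Arg): 2 synonymous substitutions.
Codon 2 (CAA, Gln): 1 synonymous substitution.
Codon 3 (ATG, Met): 0 synonymous substitutions.
Total: 2 + 1 + 0 = 3.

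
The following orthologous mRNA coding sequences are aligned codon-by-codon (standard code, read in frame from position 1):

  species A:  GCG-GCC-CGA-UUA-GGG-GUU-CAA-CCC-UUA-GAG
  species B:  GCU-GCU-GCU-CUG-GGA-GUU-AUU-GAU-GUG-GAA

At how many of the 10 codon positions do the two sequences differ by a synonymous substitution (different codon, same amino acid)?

5

Codon 1: GCG Ala / GCU Ala — synonymous.
Codon 2: GCC Ala / GCU Ala — synonymous.
Codon 3: CGA Arg / GCU Ala — nonsynonymous.
Codon 4: UUA Leu / CUG Leu — synonymous.
Codon 5: GGG Gly / GGA Gly — synonymous.
Codon 6: GUU Val / GUU Val — identical.
Codon 7: CAA Gln / AUU Ile — nonsynonymous.
Codon 8: CCC Pro / GAU Asp — nonsynonymous.
Codon 9: UUA Leu / GUG Val — nonsynonymous.
Codon 10: GAG Glu / GAA Glu — synonymous.
Synonymous differences: 5.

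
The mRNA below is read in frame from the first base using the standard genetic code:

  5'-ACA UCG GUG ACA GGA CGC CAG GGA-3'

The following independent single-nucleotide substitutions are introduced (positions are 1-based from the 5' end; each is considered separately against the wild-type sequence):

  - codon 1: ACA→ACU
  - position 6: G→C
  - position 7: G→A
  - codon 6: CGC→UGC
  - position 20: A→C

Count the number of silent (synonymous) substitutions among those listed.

2

Codon 1: ACA (Thr) → ACU (Thr) — synonymous.
Codon 2: UCG (Ser) → UCC (Ser) — synonymous.
Codon 3: GUG (Val) → AUG (Met) — missense.
Codon 6: CGC (Arg) → UGC (Cys) — missense.
Codon 7: CAG (Gln) → CCG (Pro) — missense.
Synonymous: 2 of 5.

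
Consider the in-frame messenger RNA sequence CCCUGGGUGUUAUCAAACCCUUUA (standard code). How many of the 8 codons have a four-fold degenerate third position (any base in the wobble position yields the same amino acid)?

Codon 1 CCC (Pro): third position 4-fold.
Codon 2 UGG (Trp): third position 1-fold.
Codon 3 GUG (Val): third position 4-fold.
Codon 4 UUA (Leu): third position 2-fold.
Codon 5 UCA (Ser): third position 4-fold.
Codon 6 AAC (Asn): third position 2-fold.
Codon 7 CCU (Pro): third position 4-fold.
Codon 8 UUA (Leu): third position 2-fold.
Four-fold degenerate third positions: 4.

4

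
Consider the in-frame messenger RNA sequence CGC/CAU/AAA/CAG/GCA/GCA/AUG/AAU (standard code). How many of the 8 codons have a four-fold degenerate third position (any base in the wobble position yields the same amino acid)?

3

Codon 1 CGC (Arg): third position 4-fold.
Codon 2 CAU (His): third position 2-fold.
Codon 3 AAA (Lys): third position 2-fold.
Codon 4 CAG (Gln): third position 2-fold.
Codon 5 GCA (Ala): third position 4-fold.
Codon 6 GCA (Ala): third position 4-fold.
Codon 7 AUG (Met): third position 1-fold.
Codon 8 AAU (Asn): third position 2-fold.
Four-fold degenerate third positions: 3.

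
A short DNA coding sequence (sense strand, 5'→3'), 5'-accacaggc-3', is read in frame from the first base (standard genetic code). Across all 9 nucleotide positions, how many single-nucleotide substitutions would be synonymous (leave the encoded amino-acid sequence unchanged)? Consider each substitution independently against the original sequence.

9

Codon 1 (ACC, Thr): 3 synonymous substitutions.
Codon 2 (ACA, Thr): 3 synonymous substitutions.
Codon 3 (GGC, Gly): 3 synonymous substitutions.
Total: 3 + 3 + 3 = 9.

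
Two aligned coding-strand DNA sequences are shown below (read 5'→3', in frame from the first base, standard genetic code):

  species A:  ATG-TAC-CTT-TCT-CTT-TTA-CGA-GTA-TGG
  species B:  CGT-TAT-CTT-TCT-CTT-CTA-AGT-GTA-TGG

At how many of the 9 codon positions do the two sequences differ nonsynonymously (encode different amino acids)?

2

Codon 1: ATG Met / CGT Arg — nonsynonymous.
Codon 2: TAC Tyr / TAT Tyr — synonymous.
Codon 3: CTT Leu / CTT Leu — identical.
Codon 4: TCT Ser / TCT Ser — identical.
Codon 5: CTT Leu / CTT Leu — identical.
Codon 6: TTA Leu / CTA Leu — synonymous.
Codon 7: CGA Arg / AGT Ser — nonsynonymous.
Codon 8: GTA Val / GTA Val — identical.
Codon 9: TGG Trp / TGG Trp — identical.
Nonsynonymous differences: 2.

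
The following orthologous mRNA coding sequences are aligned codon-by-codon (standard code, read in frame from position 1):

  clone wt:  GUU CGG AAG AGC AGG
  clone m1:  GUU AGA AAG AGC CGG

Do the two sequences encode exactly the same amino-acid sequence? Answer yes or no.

Codon 1: GUU Val / GUU Val — identical.
Codon 2: CGG Arg / AGA Arg — synonymous.
Codon 3: AAG Lys / AAG Lys — identical.
Codon 4: AGC Ser / AGC Ser — identical.
Codon 5: AGG Arg / CGG Arg — synonymous.
Nonsynonymous differences: 0 → same protein.

yes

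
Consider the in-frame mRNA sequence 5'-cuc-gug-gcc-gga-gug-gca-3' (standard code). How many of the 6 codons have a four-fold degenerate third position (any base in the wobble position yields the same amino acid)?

6

Codon 1 CUC (Leu): third position 4-fold.
Codon 2 GUG (Val): third position 4-fold.
Codon 3 GCC (Ala): third position 4-fold.
Codon 4 GGA (Gly): third position 4-fold.
Codon 5 GUG (Val): third position 4-fold.
Codon 6 GCA (Ala): third position 4-fold.
Four-fold degenerate third positions: 6.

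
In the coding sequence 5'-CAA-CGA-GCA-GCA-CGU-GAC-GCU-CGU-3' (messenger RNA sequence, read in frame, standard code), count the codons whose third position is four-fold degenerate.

6

Codon 1 CAA (Gln): third position 2-fold.
Codon 2 CGA (Arg): third position 4-fold.
Codon 3 GCA (Ala): third position 4-fold.
Codon 4 GCA (Ala): third position 4-fold.
Codon 5 CGU (Arg): third position 4-fold.
Codon 6 GAC (Asp): third position 2-fold.
Codon 7 GCU (Ala): third position 4-fold.
Codon 8 CGU (Arg): third position 4-fold.
Four-fold degenerate third positions: 6.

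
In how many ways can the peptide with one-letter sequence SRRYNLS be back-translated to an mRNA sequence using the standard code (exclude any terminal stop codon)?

Ser: 6 codons.
Arg: 6 codons.
Arg: 6 codons.
Tyr: 2 codons.
Asn: 2 codons.
Leu: 6 codons.
Ser: 6 codons.
6 × 6 × 6 × 2 × 2 × 6 × 6 = 31104.

31104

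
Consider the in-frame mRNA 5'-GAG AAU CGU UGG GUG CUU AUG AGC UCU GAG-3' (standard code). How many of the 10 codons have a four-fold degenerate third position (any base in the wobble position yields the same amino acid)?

Codon 1 GAG (Glu): third position 2-fold.
Codon 2 AAU (Asn): third position 2-fold.
Codon 3 CGU (Arg): third position 4-fold.
Codon 4 UGG (Trp): third position 1-fold.
Codon 5 GUG (Val): third position 4-fold.
Codon 6 CUU (Leu): third position 4-fold.
Codon 7 AUG (Met): third position 1-fold.
Codon 8 AGC (Ser): third position 2-fold.
Codon 9 UCU (Ser): third position 4-fold.
Codon 10 GAG (Glu): third position 2-fold.
Four-fold degenerate third positions: 4.

4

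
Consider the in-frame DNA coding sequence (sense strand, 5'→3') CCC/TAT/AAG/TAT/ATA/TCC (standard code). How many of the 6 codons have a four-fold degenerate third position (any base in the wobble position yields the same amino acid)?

2

Codon 1 CCC (Pro): third position 4-fold.
Codon 2 TAT (Tyr): third position 2-fold.
Codon 3 AAG (Lys): third position 2-fold.
Codon 4 TAT (Tyr): third position 2-fold.
Codon 5 ATA (Ile): third position 3-fold.
Codon 6 TCC (Ser): third position 4-fold.
Four-fold degenerate third positions: 2.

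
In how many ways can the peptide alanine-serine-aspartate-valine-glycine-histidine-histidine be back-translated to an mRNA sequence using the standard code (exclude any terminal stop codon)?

3072

Ala: 4 codons.
Ser: 6 codons.
Asp: 2 codons.
Val: 4 codons.
Gly: 4 codons.
His: 2 codons.
His: 2 codons.
4 × 6 × 2 × 4 × 4 × 2 × 2 = 3072.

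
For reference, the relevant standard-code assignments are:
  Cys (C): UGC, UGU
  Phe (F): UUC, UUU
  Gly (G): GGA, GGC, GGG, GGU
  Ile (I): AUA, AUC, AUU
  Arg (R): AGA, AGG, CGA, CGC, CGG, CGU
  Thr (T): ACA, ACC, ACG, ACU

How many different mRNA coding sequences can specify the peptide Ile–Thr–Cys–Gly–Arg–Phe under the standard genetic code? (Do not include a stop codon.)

1152

Ile: 3 codons.
Thr: 4 codons.
Cys: 2 codons.
Gly: 4 codons.
Arg: 6 codons.
Phe: 2 codons.
3 × 4 × 2 × 4 × 6 × 2 = 1152.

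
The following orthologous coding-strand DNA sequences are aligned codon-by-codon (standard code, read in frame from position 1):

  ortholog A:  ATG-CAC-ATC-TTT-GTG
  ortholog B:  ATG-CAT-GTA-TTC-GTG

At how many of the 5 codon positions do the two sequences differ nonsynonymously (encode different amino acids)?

Codon 1: ATG Met / ATG Met — identical.
Codon 2: CAC His / CAT His — synonymous.
Codon 3: ATC Ile / GTA Val — nonsynonymous.
Codon 4: TTT Phe / TTC Phe — synonymous.
Codon 5: GTG Val / GTG Val — identical.
Nonsynonymous differences: 1.

1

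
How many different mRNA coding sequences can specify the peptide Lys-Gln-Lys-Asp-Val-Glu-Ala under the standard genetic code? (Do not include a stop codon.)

512

Lys: 2 codons.
Gln: 2 codons.
Lys: 2 codons.
Asp: 2 codons.
Val: 4 codons.
Glu: 2 codons.
Ala: 4 codons.
2 × 2 × 2 × 2 × 4 × 2 × 4 = 512.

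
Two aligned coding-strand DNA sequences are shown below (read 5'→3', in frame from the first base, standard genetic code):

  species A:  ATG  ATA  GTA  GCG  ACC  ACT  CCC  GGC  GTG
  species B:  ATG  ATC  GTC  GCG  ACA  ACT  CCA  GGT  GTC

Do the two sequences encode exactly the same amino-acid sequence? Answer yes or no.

yes

Codon 1: ATG Met / ATG Met — identical.
Codon 2: ATA Ile / ATC Ile — synonymous.
Codon 3: GTA Val / GTC Val — synonymous.
Codon 4: GCG Ala / GCG Ala — identical.
Codon 5: ACC Thr / ACA Thr — synonymous.
Codon 6: ACT Thr / ACT Thr — identical.
Codon 7: CCC Pro / CCA Pro — synonymous.
Codon 8: GGC Gly / GGT Gly — synonymous.
Codon 9: GTG Val / GTC Val — synonymous.
Nonsynonymous differences: 0 → same protein.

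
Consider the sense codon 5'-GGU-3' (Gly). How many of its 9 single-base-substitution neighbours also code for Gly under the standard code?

Position 1: none → 0 synonymous.
Position 2: none → 0 synonymous.
Position 3: GGC, GGA, GGG → 3 synonymous.
Total: 0 + 0 + 3 = 3.

3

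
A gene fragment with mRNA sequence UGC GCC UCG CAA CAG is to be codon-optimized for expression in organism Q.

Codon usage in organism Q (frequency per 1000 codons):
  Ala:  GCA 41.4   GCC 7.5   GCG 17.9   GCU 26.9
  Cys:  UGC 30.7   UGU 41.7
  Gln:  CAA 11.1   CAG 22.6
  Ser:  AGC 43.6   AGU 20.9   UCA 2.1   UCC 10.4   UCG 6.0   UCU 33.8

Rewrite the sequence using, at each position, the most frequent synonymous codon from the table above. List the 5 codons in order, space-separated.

Codon 1 (Cys): best is UGU at 41.7.
Codon 2 (Ala): best is GCA at 41.4.
Codon 3 (Ser): best is AGC at 43.6.
Codon 4 (Gln): best is CAG at 22.6.
Codon 5 (Gln): best is CAG at 22.6.

UGU GCA AGC CAG CAG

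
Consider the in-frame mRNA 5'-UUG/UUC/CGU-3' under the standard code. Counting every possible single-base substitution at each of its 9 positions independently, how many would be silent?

Codon 1 (UUG, Leu): 2 synonymous substitutions.
Codon 2 (UUC, Phe): 1 synonymous substitution.
Codon 3 (CGU, Arg): 3 synonymous substitutions.
Total: 2 + 1 + 3 = 6.

6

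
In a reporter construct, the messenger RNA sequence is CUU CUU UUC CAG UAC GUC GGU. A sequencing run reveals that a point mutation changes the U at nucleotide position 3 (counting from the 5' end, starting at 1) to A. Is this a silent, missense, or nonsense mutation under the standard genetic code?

silent

Position 3 falls in codon 1: CUU → Leu.
After the substitution the codon is CUA → Leu.
Both encode Leu, so the change is synonymous.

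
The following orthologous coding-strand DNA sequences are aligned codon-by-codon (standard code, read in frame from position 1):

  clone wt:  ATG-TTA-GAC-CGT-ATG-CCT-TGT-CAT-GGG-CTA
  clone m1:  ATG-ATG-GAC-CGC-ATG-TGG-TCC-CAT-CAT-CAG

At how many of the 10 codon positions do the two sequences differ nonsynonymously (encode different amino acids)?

5

Codon 1: ATG Met / ATG Met — identical.
Codon 2: TTA Leu / ATG Met — nonsynonymous.
Codon 3: GAC Asp / GAC Asp — identical.
Codon 4: CGT Arg / CGC Arg — synonymous.
Codon 5: ATG Met / ATG Met — identical.
Codon 6: CCT Pro / TGG Trp — nonsynonymous.
Codon 7: TGT Cys / TCC Ser — nonsynonymous.
Codon 8: CAT His / CAT His — identical.
Codon 9: GGG Gly / CAT His — nonsynonymous.
Codon 10: CTA Leu / CAG Gln — nonsynonymous.
Nonsynonymous differences: 5.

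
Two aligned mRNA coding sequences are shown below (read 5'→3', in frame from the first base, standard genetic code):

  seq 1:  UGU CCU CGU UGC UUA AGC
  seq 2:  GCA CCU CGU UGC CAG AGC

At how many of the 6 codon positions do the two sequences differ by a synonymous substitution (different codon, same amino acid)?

0

Codon 1: UGU Cys / GCA Ala — nonsynonymous.
Codon 2: CCU Pro / CCU Pro — identical.
Codon 3: CGU Arg / CGU Arg — identical.
Codon 4: UGC Cys / UGC Cys — identical.
Codon 5: UUA Leu / CAG Gln — nonsynonymous.
Codon 6: AGC Ser / AGC Ser — identical.
Synonymous differences: 0.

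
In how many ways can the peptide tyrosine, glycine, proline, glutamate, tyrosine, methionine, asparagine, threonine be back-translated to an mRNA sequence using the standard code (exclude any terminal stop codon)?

Tyr: 2 codons.
Gly: 4 codons.
Pro: 4 codons.
Glu: 2 codons.
Tyr: 2 codons.
Met: 1 codon.
Asn: 2 codons.
Thr: 4 codons.
2 × 4 × 4 × 2 × 2 × 1 × 2 × 4 = 1024.

1024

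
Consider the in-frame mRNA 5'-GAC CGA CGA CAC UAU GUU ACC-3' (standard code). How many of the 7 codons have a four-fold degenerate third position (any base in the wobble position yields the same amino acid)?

Codon 1 GAC (Asp): third position 2-fold.
Codon 2 CGA (Arg): third position 4-fold.
Codon 3 CGA (Arg): third position 4-fold.
Codon 4 CAC (His): third position 2-fold.
Codon 5 UAU (Tyr): third position 2-fold.
Codon 6 GUU (Val): third position 4-fold.
Codon 7 ACC (Thr): third position 4-fold.
Four-fold degenerate third positions: 4.

4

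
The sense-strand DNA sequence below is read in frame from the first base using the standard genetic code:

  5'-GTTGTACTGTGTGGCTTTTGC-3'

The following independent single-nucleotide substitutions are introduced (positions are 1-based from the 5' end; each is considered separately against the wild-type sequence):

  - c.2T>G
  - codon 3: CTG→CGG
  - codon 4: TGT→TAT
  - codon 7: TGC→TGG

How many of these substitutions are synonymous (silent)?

0

Codon 1: GTT (Val) → GGT (Gly) — missense.
Codon 3: CTG (Leu) → CGG (Arg) — missense.
Codon 4: TGT (Cys) → TAT (Tyr) — missense.
Codon 7: TGC (Cys) → TGG (Trp) — missense.
Synonymous: 0 of 4.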